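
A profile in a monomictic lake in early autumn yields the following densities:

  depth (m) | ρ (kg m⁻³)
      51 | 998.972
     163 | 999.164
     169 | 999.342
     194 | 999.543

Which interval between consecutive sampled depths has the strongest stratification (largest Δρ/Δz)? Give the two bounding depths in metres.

Compute the density gradient over each adjacent pair:
  51–163 m: Δρ/Δz = 0.192/112 = 1.7 × 10⁻³ kg m⁻⁴
  163–169 m: Δρ/Δz = 0.178/6 = 0.030 kg m⁻⁴
  169–194 m: Δρ/Δz = 0.201/25 = 8.0 × 10⁻³ kg m⁻⁴
The largest gradient is in the 163–169 m interval — the pycnocline.

163–169 m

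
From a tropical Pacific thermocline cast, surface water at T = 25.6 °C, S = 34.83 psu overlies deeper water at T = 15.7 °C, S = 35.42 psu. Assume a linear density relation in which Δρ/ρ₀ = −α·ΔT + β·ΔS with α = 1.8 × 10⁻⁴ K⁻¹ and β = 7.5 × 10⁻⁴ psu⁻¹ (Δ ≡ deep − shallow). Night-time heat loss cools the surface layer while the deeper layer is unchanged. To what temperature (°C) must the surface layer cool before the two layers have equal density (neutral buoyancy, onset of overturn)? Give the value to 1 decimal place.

Neutral buoyancy requires Δρ = 0, i.e. −α(T_deep − T_surf′) + β(S_deep − S_surf) = 0.
T_surf′ = T_deep − (β/α)·ΔS = 15.7 − (7.5 × 10⁻⁴/1.8 × 10⁻⁴)·(+0.59) = 13.242 °C.
Cooling required: 25.6 − (13.242) = 12.358 °C.

13.2 °C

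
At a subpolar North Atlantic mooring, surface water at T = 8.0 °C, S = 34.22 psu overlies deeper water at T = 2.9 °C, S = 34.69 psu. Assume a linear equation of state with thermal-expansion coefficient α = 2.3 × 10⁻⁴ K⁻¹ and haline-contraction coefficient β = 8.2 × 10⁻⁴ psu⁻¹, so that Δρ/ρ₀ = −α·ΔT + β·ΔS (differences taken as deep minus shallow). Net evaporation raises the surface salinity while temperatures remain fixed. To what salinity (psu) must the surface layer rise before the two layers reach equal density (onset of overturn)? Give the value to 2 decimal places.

36.12 psu

Neutral buoyancy requires −α(T_deep − T_surf) + β(S_deep − S_surf′) = 0.
S_surf′ = S_deep − (α/β)·ΔT = 34.69 − (2.3 × 10⁻⁴/8.2 × 10⁻⁴)·(-5.1) = 36.1205 psu.
Increase required: 36.1205 − 34.22 = 1.9005 psu.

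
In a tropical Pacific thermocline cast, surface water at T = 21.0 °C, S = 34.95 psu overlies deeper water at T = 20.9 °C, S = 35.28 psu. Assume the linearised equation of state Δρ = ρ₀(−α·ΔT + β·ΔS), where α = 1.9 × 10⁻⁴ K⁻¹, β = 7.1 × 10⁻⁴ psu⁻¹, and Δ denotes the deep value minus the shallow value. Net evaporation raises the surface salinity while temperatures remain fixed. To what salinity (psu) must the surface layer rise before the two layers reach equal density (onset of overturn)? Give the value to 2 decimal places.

35.31 psu

Neutral buoyancy requires −α(T_deep − T_surf) + β(S_deep − S_surf′) = 0.
S_surf′ = S_deep − (α/β)·ΔT = 35.28 − (1.9 × 10⁻⁴/7.1 × 10⁻⁴)·(-0.1) = 35.3068 psu.
Increase required: 35.3068 − 34.95 = 0.3568 psu.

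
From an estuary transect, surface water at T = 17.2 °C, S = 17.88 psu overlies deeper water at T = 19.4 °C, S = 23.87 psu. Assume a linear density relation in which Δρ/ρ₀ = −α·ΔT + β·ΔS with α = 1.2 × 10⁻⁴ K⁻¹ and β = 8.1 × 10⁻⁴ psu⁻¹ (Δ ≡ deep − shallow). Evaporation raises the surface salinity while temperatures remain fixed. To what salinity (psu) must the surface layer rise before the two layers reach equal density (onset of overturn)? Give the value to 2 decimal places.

Neutral buoyancy requires −α(T_deep − T_surf) + β(S_deep − S_surf′) = 0.
S_surf′ = S_deep − (α/β)·ΔT = 23.87 − (1.2 × 10⁻⁴/8.1 × 10⁻⁴)·(+2.2) = 23.5441 psu.
Increase required: 23.5441 − 17.88 = 5.6641 psu.

23.54 psu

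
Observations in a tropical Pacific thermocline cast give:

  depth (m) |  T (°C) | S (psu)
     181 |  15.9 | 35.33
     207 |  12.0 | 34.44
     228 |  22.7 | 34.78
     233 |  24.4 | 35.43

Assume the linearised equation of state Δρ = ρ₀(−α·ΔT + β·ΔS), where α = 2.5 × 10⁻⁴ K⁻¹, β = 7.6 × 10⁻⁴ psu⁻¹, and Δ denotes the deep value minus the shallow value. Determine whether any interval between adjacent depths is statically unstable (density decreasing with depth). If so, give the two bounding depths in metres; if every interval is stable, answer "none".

207–228 m

Evaluate Δρ/ρ₀ = −αΔT + βΔS across each adjacent pair:
  181–207 m: −αΔT+βΔS = −(2.5 × 10⁻⁴)(-3.9)+(7.6 × 10⁻⁴)(-0.89) = 3.0 × 10⁻⁴ → stable
  207–228 m: −αΔT+βΔS = −(2.5 × 10⁻⁴)(+10.7)+(7.6 × 10⁻⁴)(+0.34) = -2.4 × 10⁻³ → UNSTABLE
  228–233 m: −αΔT+βΔS = −(2.5 × 10⁻⁴)(+1.7)+(7.6 × 10⁻⁴)(+0.65) = 6.9 × 10⁻⁵ → stable
The 207–228 m interval has Δρ < 0: lighter water underlies denser water.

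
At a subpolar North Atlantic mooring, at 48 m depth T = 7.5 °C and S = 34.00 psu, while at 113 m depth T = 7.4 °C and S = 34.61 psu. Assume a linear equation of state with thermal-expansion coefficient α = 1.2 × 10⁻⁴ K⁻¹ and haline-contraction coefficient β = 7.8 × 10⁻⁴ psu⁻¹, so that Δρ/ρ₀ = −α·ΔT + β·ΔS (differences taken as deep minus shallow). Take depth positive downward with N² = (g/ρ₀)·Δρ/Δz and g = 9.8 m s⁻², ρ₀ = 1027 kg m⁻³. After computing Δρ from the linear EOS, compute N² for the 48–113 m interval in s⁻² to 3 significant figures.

7.35 × 10⁻⁵ s⁻²

ΔT = -0.1 K, ΔS = +0.61 psu (deep − shallow).
Δρ/ρ₀ = −αΔT + βΔS = 1.20 × 10⁻⁵ + 4.758 × 10⁻⁴ = 4.878 × 10⁻⁴, so Δρ ≈ 0.5010 kg m⁻³.
N² = (g/ρ₀)·Δρ/Δz = g·(Δρ/ρ₀)/Δz = 9.8 × 4.878 × 10⁻⁴ / 65 = 7.3545 × 10⁻⁵ s⁻² ≈ 7.35 × 10⁻⁵ s⁻².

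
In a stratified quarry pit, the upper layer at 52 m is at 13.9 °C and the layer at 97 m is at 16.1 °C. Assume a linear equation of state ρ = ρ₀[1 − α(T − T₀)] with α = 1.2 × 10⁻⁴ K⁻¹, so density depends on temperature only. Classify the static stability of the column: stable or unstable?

ΔT = 16.1 − 13.9 = +2.2 K, so Δρ/ρ₀ = −αΔT = -2.64 × 10⁻⁴.
Δρ/ρ₀ < 0, so Δρ < 0: deeper water is lighter → statically unstable; the column would overturn.

unstable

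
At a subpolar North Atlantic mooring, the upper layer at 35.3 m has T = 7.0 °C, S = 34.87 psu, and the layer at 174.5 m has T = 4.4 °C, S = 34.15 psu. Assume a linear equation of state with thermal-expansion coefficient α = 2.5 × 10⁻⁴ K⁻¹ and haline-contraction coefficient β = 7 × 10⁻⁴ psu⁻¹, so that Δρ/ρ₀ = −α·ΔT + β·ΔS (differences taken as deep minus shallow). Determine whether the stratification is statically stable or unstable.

stable

ΔT = 4.4 − 7.0 = -2.6 K and ΔS = 34.15 − 34.87 = -0.72 psu (deep − shallow).
−αΔT = 6.50 × 10⁻⁴; βΔS = -5.04 × 10⁻⁴; sum Δρ/ρ₀ = 1.46 × 10⁻⁴.
Δρ/ρ₀ > 0, so Δρ > 0: deeper water is denser → statically stable.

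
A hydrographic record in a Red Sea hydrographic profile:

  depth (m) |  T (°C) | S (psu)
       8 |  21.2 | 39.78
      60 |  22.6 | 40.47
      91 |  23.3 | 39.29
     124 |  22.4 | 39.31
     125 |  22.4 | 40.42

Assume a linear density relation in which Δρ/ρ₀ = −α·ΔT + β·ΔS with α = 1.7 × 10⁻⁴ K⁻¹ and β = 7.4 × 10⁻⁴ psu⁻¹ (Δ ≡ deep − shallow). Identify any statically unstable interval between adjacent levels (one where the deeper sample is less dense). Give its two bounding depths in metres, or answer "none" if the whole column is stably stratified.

Evaluate Δρ/ρ₀ = −αΔT + βΔS across each adjacent pair:
  8–60 m: −αΔT+βΔS = −(1.7 × 10⁻⁴)(+1.4)+(7.4 × 10⁻⁴)(+0.69) = 2.7 × 10⁻⁴ → stable
  60–91 m: −αΔT+βΔS = −(1.7 × 10⁻⁴)(+0.7)+(7.4 × 10⁻⁴)(-1.18) = -9.9 × 10⁻⁴ → UNSTABLE
  91–124 m: −αΔT+βΔS = −(1.7 × 10⁻⁴)(-0.9)+(7.4 × 10⁻⁴)(+0.02) = 1.7 × 10⁻⁴ → stable
  124–125 m: −αΔT+βΔS = −(1.7 × 10⁻⁴)(+0.0)+(7.4 × 10⁻⁴)(+1.11) = 8.2 × 10⁻⁴ → stable
The 60–91 m interval has Δρ < 0: lighter water underlies denser water.

60–91 m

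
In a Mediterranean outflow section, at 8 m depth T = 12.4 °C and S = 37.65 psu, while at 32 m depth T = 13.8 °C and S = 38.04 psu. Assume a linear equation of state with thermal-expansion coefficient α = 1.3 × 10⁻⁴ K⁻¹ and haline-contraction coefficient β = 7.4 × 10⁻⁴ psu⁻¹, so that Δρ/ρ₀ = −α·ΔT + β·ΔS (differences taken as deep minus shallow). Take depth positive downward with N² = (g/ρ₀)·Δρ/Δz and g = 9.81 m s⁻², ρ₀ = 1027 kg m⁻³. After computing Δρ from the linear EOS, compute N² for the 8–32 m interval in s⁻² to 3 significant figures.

4.36 × 10⁻⁵ s⁻²

ΔT = +1.4 K, ΔS = +0.39 psu (deep − shallow).
Δρ/ρ₀ = −αΔT + βΔS = -1.82 × 10⁻⁴ + 2.886 × 10⁻⁴ = 1.066 × 10⁻⁴, so Δρ ≈ 0.1095 kg m⁻³.
N² = (g/ρ₀)·Δρ/Δz = g·(Δρ/ρ₀)/Δz = 9.81 × 1.066 × 10⁻⁴ / 24 = 4.3573 × 10⁻⁵ s⁻² ≈ 4.36 × 10⁻⁵ s⁻².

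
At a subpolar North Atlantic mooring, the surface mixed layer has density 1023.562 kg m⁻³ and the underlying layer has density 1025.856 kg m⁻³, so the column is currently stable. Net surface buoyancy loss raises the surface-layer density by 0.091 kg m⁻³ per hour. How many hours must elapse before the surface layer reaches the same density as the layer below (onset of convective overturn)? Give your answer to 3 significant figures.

Density deficit of the surface layer: 1025.856 − 1023.562 = 2.294 kg m⁻³.
Required change = 2.294 / 0.091 = 25.2 hours.

25.2 hours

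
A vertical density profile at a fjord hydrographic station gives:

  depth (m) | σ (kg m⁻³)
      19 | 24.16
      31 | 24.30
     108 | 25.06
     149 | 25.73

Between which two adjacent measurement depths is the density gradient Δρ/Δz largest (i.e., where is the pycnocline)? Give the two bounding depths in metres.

Compute the density gradient over each adjacent pair:
  19–31 m: Δρ/Δz = 0.14/12 = 0.012 kg m⁻⁴
  31–108 m: Δρ/Δz = 0.76/77 = 9.9 × 10⁻³ kg m⁻⁴
  108–149 m: Δρ/Δz = 0.67/41 = 0.016 kg m⁻⁴
The largest gradient is in the 108–149 m interval — the pycnocline.

108–149 m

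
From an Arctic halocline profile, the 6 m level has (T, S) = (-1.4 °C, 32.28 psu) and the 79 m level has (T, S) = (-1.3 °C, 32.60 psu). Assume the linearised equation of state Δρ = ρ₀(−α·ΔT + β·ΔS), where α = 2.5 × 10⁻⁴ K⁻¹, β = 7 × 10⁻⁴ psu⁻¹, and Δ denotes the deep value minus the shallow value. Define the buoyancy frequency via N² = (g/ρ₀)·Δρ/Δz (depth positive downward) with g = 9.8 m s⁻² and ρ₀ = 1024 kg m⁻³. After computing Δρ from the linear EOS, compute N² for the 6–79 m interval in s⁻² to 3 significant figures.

2.67 × 10⁻⁵ s⁻²

ΔT = +0.1 K, ΔS = +0.32 psu (deep − shallow).
Δρ/ρ₀ = −αΔT + βΔS = -2.50 × 10⁻⁵ + 2.24 × 10⁻⁴ = 1.99 × 10⁻⁴, so Δρ ≈ 0.2038 kg m⁻³.
N² = (g/ρ₀)·Δρ/Δz = g·(Δρ/ρ₀)/Δz = 9.8 × 1.99 × 10⁻⁴ / 73 = 2.6715 × 10⁻⁵ s⁻² ≈ 2.67 × 10⁻⁵ s⁻².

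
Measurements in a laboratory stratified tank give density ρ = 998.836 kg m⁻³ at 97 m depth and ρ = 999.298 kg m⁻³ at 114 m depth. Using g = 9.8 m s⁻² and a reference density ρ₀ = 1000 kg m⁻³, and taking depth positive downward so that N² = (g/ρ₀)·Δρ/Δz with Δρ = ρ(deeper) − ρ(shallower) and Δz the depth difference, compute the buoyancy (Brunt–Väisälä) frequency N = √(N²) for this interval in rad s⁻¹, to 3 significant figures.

Δρ = 999.298 − 998.836 = 0.462 kg m⁻³ over Δz = 114 − 97 = 17 m.
N² = (9.8/1000) × (0.462/17) = 2.6633 × 10⁻⁴ s⁻².
N = √(2.6633 × 10⁻⁴) = 0.016320 rad s⁻¹ ≈ 0.0163 rad s⁻¹.

0.0163 rad s⁻¹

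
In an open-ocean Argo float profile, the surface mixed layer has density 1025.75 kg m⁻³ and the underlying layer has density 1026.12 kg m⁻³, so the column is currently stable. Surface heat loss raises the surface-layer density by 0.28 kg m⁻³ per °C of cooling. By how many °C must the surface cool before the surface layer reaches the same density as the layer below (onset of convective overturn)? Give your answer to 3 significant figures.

1.32 °C

Density deficit of the surface layer: 1026.12 − 1025.75 = 0.37 kg m⁻³.
Required change = 0.37 / 0.28 = 1.32 °C.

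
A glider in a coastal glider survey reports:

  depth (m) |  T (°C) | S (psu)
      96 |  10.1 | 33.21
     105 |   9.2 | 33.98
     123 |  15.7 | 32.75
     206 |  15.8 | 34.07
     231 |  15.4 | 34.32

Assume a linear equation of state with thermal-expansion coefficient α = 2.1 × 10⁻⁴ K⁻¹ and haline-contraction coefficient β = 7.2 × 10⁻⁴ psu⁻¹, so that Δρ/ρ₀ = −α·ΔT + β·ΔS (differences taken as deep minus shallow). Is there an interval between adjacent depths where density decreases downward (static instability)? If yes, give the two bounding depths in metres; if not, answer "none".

105–123 m

Evaluate Δρ/ρ₀ = −αΔT + βΔS across each adjacent pair:
  96–105 m: −αΔT+βΔS = −(2.1 × 10⁻⁴)(-0.9)+(7.2 × 10⁻⁴)(+0.77) = 7.4 × 10⁻⁴ → stable
  105–123 m: −αΔT+βΔS = −(2.1 × 10⁻⁴)(+6.5)+(7.2 × 10⁻⁴)(-1.23) = -2.3 × 10⁻³ → UNSTABLE
  123–206 m: −αΔT+βΔS = −(2.1 × 10⁻⁴)(+0.1)+(7.2 × 10⁻⁴)(+1.32) = 9.3 × 10⁻⁴ → stable
  206–231 m: −αΔT+βΔS = −(2.1 × 10⁻⁴)(-0.4)+(7.2 × 10⁻⁴)(+0.25) = 2.6 × 10⁻⁴ → stable
The 105–123 m interval has Δρ < 0: lighter water underlies denser water.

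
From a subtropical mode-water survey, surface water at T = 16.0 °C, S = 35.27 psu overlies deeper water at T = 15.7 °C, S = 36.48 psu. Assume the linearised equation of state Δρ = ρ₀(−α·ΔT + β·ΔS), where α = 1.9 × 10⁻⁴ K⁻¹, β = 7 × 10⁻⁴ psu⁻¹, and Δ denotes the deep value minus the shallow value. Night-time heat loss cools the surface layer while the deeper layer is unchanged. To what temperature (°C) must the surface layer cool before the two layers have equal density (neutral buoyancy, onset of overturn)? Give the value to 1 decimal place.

Neutral buoyancy requires Δρ = 0, i.e. −α(T_deep − T_surf′) + β(S_deep − S_surf) = 0.
T_surf′ = T_deep − (β/α)·ΔS = 15.7 − (7 × 10⁻⁴/1.9 × 10⁻⁴)·(+1.21) = 11.242 °C.
Cooling required: 16.0 − (11.242) = 4.758 °C.

11.2 °C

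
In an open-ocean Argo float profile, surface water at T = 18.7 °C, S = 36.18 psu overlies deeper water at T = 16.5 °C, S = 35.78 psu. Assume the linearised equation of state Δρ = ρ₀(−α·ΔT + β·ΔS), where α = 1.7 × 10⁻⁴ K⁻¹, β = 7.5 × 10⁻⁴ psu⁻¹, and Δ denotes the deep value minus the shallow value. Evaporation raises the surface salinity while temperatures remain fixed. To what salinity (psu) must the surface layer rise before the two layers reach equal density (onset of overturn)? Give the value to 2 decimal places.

36.28 psu

Neutral buoyancy requires −α(T_deep − T_surf) + β(S_deep − S_surf′) = 0.
S_surf′ = S_deep − (α/β)·ΔT = 35.78 − (1.7 × 10⁻⁴/7.5 × 10⁻⁴)·(-2.2) = 36.2787 psu.
Increase required: 36.2787 − 36.18 = 0.0987 psu.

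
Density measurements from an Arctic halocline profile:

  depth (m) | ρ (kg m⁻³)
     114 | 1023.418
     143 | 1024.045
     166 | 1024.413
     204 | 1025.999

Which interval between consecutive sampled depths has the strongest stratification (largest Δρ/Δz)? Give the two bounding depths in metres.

166–204 m

Compute the density gradient over each adjacent pair:
  114–143 m: Δρ/Δz = 0.627/29 = 0.022 kg m⁻⁴
  143–166 m: Δρ/Δz = 0.368/23 = 0.016 kg m⁻⁴
  166–204 m: Δρ/Δz = 1.586/38 = 0.042 kg m⁻⁴
The largest gradient is in the 166–204 m interval — the pycnocline.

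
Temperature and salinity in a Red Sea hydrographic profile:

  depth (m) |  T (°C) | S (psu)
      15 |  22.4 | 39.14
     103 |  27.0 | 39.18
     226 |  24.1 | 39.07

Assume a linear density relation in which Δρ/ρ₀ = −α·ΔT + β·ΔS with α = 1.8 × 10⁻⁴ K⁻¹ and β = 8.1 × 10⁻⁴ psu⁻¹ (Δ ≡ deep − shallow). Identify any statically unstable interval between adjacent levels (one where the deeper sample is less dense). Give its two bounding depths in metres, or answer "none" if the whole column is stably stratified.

15–103 m

Evaluate Δρ/ρ₀ = −αΔT + βΔS across each adjacent pair:
  15–103 m: −αΔT+βΔS = −(1.8 × 10⁻⁴)(+4.6)+(8.1 × 10⁻⁴)(+0.04) = -8.0 × 10⁻⁴ → UNSTABLE
  103–226 m: −αΔT+βΔS = −(1.8 × 10⁻⁴)(-2.9)+(8.1 × 10⁻⁴)(-0.11) = 4.3 × 10⁻⁴ → stable
The 15–103 m interval has Δρ < 0: lighter water underlies denser water.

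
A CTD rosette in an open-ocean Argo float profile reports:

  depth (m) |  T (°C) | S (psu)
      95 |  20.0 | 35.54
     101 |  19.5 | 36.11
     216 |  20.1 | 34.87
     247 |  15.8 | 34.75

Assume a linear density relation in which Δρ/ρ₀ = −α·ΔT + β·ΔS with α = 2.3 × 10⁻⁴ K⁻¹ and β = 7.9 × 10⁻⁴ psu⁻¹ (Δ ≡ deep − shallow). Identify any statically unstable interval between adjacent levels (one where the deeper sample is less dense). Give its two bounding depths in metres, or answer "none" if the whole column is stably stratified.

Evaluate Δρ/ρ₀ = −αΔT + βΔS across each adjacent pair:
  95–101 m: −αΔT+βΔS = −(2.3 × 10⁻⁴)(-0.5)+(7.9 × 10⁻⁴)(+0.57) = 5.7 × 10⁻⁴ → stable
  101–216 m: −αΔT+βΔS = −(2.3 × 10⁻⁴)(+0.6)+(7.9 × 10⁻⁴)(-1.24) = -1.1 × 10⁻³ → UNSTABLE
  216–247 m: −αΔT+βΔS = −(2.3 × 10⁻⁴)(-4.3)+(7.9 × 10⁻⁴)(-0.12) = 8.9 × 10⁻⁴ → stable
The 101–216 m interval has Δρ < 0: lighter water underlies denser water.

101–216 m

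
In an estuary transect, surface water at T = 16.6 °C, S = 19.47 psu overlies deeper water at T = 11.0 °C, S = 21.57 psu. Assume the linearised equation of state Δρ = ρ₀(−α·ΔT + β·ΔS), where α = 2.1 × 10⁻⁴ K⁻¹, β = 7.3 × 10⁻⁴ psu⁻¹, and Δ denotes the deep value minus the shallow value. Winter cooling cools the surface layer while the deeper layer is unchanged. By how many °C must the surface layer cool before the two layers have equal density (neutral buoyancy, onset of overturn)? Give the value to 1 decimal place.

12.9 °C

Neutral buoyancy requires Δρ = 0, i.e. −α(T_deep − T_surf′) + β(S_deep − S_surf) = 0.
T_surf′ = T_deep − (β/α)·ΔS = 11.0 − (7.3 × 10⁻⁴/2.1 × 10⁻⁴)·(+2.10) = 3.700 °C.
Cooling required: 16.6 − (3.700) = 12.900 °C.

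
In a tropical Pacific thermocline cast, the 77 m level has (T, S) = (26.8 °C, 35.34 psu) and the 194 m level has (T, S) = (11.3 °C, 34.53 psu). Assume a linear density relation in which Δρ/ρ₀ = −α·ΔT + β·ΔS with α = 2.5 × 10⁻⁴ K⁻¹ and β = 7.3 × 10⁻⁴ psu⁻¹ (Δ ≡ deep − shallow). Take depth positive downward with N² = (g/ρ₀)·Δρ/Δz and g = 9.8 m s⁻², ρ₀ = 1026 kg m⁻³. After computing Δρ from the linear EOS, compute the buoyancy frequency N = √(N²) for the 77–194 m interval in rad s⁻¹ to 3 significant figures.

0.0166 rad s⁻¹

ΔT = -15.5 K, ΔS = -0.81 psu (deep − shallow).
Δρ/ρ₀ = −αΔT + βΔS = 3.875 × 10⁻³ − 5.913 × 10⁻⁴ = 3.2837 × 10⁻³, so Δρ ≈ 3.369 kg m⁻³.
N² = (g/ρ₀)·Δρ/Δz = g·(Δρ/ρ₀)/Δz = 9.8 × 3.2837 × 10⁻³ / 117 = 2.7504 × 10⁻⁴ s⁻².
N = √(2.7504 × 10⁻⁴) = 0.016584 rad s⁻¹ ≈ 0.0166 rad s⁻¹.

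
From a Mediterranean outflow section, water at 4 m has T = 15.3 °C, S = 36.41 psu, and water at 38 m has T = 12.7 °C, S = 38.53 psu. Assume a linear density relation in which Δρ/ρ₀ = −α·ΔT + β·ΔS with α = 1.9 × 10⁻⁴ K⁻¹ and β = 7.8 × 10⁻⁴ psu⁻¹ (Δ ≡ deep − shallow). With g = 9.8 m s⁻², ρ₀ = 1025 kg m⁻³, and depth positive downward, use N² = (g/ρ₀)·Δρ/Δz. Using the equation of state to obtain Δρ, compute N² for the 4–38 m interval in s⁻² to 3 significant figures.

6.19 × 10⁻⁴ s⁻²

ΔT = -2.6 K, ΔS = +2.12 psu (deep − shallow).
Δρ/ρ₀ = −αΔT + βΔS = 4.94 × 10⁻⁴ + 1.6536 × 10⁻³ = 2.1476 × 10⁻³, so Δρ ≈ 2.201 kg m⁻³.
N² = (g/ρ₀)·Δρ/Δz = g·(Δρ/ρ₀)/Δz = 9.8 × 2.1476 × 10⁻³ / 34 = 6.1901 × 10⁻⁴ s⁻² ≈ 6.19 × 10⁻⁴ s⁻².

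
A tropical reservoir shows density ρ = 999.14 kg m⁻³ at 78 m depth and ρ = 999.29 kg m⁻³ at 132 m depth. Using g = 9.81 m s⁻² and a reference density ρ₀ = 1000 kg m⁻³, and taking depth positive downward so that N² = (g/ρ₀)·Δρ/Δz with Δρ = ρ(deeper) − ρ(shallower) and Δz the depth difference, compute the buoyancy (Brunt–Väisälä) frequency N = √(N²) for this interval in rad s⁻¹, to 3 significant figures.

5.22 × 10⁻³ rad s⁻¹

Δρ = 999.29 − 999.14 = 0.15 kg m⁻³ over Δz = 132 − 78 = 54 m.
N² = (9.81/1000) × (0.15/54) = 2.7250 × 10⁻⁵ s⁻².
N = √(2.7250 × 10⁻⁵) = 5.2202 × 10⁻³ rad s⁻¹ ≈ 5.22 × 10⁻³ rad s⁻¹.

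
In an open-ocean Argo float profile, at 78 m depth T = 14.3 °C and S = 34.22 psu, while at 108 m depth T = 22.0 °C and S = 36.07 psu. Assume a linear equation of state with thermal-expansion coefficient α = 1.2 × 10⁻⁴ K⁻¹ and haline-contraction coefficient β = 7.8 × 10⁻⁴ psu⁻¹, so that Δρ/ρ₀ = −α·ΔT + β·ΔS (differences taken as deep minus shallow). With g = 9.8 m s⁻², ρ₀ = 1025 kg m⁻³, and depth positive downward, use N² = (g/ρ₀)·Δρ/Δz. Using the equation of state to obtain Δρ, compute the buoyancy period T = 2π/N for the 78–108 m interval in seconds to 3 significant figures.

483 s

ΔT = +7.7 K, ΔS = +1.85 psu (deep − shallow).
Δρ/ρ₀ = −αΔT + βΔS = -9.24 × 10⁻⁴ + 1.443 × 10⁻³ = 5.19 × 10⁻⁴, so Δρ ≈ 0.5320 kg m⁻³.
N² = (g/ρ₀)·Δρ/Δz = g·(Δρ/ρ₀)/Δz = 9.8 × 5.19 × 10⁻⁴ / 30 = 1.6954 × 10⁻⁴ s⁻².
N = √(1.6954 × 10⁻⁴) = 0.013021 rad s⁻¹ → T = 2π/N = 482.54 s ≈ 483 s.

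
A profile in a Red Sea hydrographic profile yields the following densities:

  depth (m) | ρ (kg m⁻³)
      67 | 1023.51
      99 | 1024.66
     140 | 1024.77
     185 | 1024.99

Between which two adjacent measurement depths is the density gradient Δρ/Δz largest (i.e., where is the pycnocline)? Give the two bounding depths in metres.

67–99 m

Compute the density gradient over each adjacent pair:
  67–99 m: Δρ/Δz = 1.15/32 = 0.036 kg m⁻⁴
  99–140 m: Δρ/Δz = 0.11/41 = 2.7 × 10⁻³ kg m⁻⁴
  140–185 m: Δρ/Δz = 0.22/45 = 4.9 × 10⁻³ kg m⁻⁴
The largest gradient is in the 67–99 m interval — the pycnocline.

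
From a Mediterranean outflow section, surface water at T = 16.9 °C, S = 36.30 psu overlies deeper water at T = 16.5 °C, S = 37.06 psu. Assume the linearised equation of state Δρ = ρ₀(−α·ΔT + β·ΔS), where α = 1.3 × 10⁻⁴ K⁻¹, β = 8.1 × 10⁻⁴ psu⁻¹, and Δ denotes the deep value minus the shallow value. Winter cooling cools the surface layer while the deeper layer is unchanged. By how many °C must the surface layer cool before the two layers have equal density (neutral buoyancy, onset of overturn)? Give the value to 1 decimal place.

5.1 °C

Neutral buoyancy requires Δρ = 0, i.e. −α(T_deep − T_surf′) + β(S_deep − S_surf) = 0.
T_surf′ = T_deep − (β/α)·ΔS = 16.5 − (8.1 × 10⁻⁴/1.3 × 10⁻⁴)·(+0.76) = 11.765 °C.
Cooling required: 16.9 − (11.765) = 5.135 °C.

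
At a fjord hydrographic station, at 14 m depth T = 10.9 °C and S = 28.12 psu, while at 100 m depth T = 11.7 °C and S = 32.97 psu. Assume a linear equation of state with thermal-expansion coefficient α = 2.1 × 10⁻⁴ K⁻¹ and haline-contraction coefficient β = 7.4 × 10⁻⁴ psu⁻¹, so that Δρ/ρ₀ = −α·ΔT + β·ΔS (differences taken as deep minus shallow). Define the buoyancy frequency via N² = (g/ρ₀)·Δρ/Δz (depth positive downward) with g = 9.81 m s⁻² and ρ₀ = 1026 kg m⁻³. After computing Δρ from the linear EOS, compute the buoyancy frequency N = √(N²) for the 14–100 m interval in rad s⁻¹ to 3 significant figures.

0.0198 rad s⁻¹

ΔT = +0.8 K, ΔS = +4.85 psu (deep − shallow).
Δρ/ρ₀ = −αΔT + βΔS = -1.68 × 10⁻⁴ + 3.589 × 10⁻³ = 3.421 × 10⁻³, so Δρ ≈ 3.510 kg m⁻³.
N² = (g/ρ₀)·Δρ/Δz = g·(Δρ/ρ₀)/Δz = 9.81 × 3.421 × 10⁻³ / 86 = 3.9023 × 10⁻⁴ s⁻².
N = √(3.9023 × 10⁻⁴) = 0.019754 rad s⁻¹ ≈ 0.0198 rad s⁻¹.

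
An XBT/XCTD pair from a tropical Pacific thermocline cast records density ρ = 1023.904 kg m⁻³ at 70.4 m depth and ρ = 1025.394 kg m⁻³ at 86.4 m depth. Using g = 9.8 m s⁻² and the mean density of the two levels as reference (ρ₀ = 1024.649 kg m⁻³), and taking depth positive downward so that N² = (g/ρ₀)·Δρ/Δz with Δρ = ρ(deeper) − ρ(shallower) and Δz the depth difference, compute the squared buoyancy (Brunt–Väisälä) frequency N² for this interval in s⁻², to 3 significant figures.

Δρ = 1025.394 − 1023.904 = 1.490 kg m⁻³ over Δz = 86.4 − 70.4 = 16 m.
N² = (9.8/1024.649) × (1.490/16) = 8.9067 × 10⁻⁴ s⁻² ≈ 8.91 × 10⁻⁴ s⁻².

8.91 × 10⁻⁴ s⁻²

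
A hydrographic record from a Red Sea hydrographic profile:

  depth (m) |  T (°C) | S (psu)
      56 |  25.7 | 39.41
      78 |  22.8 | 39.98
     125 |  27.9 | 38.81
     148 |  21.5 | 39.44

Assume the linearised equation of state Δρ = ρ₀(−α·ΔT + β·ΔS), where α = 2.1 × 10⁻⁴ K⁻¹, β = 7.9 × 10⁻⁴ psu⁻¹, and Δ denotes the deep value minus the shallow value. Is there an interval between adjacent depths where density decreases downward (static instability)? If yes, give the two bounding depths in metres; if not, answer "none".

78–125 m

Evaluate Δρ/ρ₀ = −αΔT + βΔS across each adjacent pair:
  56–78 m: −αΔT+βΔS = −(2.1 × 10⁻⁴)(-2.9)+(7.9 × 10⁻⁴)(+0.57) = 1.1 × 10⁻³ → stable
  78–125 m: −αΔT+βΔS = −(2.1 × 10⁻⁴)(+5.1)+(7.9 × 10⁻⁴)(-1.17) = -2.0 × 10⁻³ → UNSTABLE
  125–148 m: −αΔT+βΔS = −(2.1 × 10⁻⁴)(-6.4)+(7.9 × 10⁻⁴)(+0.63) = 1.8 × 10⁻³ → stable
The 78–125 m interval has Δρ < 0: lighter water underlies denser water.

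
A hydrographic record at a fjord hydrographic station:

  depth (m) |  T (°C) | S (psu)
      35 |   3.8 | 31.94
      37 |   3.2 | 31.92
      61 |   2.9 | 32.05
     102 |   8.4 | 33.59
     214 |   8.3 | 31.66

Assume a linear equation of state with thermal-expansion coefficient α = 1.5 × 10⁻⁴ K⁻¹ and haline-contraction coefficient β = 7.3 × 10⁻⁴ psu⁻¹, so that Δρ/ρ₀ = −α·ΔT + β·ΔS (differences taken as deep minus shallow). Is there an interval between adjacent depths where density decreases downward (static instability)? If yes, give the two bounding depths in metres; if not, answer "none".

Evaluate Δρ/ρ₀ = −αΔT + βΔS across each adjacent pair:
  35–37 m: −αΔT+βΔS = −(1.5 × 10⁻⁴)(-0.6)+(7.3 × 10⁻⁴)(-0.02) = 7.5 × 10⁻⁵ → stable
  37–61 m: −αΔT+βΔS = −(1.5 × 10⁻⁴)(-0.3)+(7.3 × 10⁻⁴)(+0.13) = 1.4 × 10⁻⁴ → stable
  61–102 m: −αΔT+βΔS = −(1.5 × 10⁻⁴)(+5.5)+(7.3 × 10⁻⁴)(+1.54) = 3.0 × 10⁻⁴ → stable
  102–214 m: −αΔT+βΔS = −(1.5 × 10⁻⁴)(-0.1)+(7.3 × 10⁻⁴)(-1.93) = -1.4 × 10⁻³ → UNSTABLE
The 102–214 m interval has Δρ < 0: lighter water underlies denser water.

102–214 m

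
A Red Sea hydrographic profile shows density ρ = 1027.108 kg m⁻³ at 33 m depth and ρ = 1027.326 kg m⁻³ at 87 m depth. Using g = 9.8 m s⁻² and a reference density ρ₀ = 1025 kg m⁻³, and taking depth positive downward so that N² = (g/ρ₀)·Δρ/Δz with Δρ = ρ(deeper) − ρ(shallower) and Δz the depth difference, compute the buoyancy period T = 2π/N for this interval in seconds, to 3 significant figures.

Δρ = 1027.326 − 1027.108 = 0.218 kg m⁻³ over Δz = 87 − 33 = 54 m.
N² = (9.8/1025) × (0.218/54) = 3.8598 × 10⁻⁵ s⁻².
N = √(3.8598 × 10⁻⁵) = 6.2127 × 10⁻³ rad s⁻¹, so T = 2π/N = 1.0113 × 10³ s ≈ 1.01 × 10³ s.

1.01 × 10³ s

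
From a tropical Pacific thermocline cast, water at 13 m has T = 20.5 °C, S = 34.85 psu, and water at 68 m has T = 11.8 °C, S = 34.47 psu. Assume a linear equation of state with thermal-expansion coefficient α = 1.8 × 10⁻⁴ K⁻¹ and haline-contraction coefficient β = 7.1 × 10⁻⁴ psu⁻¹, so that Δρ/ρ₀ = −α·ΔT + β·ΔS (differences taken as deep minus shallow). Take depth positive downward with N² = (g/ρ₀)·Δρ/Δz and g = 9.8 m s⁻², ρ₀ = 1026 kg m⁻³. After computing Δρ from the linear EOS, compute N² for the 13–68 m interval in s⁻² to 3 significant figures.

ΔT = -8.7 K, ΔS = -0.38 psu (deep − shallow).
Δρ/ρ₀ = −αΔT + βΔS = 1.566 × 10⁻³ − 2.698 × 10⁻⁴ = 1.2962 × 10⁻³, so Δρ ≈ 1.330 kg m⁻³.
N² = (g/ρ₀)·Δρ/Δz = g·(Δρ/ρ₀)/Δz = 9.8 × 1.2962 × 10⁻³ / 55 = 2.3096 × 10⁻⁴ s⁻² ≈ 2.31 × 10⁻⁴ s⁻².

2.31 × 10⁻⁴ s⁻²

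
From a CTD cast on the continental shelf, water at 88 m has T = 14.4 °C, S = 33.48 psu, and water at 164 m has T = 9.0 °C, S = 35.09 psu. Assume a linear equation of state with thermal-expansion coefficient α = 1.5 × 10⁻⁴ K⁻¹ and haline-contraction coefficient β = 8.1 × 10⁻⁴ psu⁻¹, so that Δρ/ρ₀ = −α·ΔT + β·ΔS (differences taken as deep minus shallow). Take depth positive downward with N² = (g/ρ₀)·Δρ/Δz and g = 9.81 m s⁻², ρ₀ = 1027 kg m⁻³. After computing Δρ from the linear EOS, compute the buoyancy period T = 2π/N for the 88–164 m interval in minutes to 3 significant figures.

ΔT = -5.4 K, ΔS = +1.61 psu (deep − shallow).
Δρ/ρ₀ = −αΔT + βΔS = 8.10 × 10⁻⁴ + 1.3041 × 10⁻³ = 2.1141 × 10⁻³, so Δρ ≈ 2.171 kg m⁻³.
N² = (g/ρ₀)·Δρ/Δz = g·(Δρ/ρ₀)/Δz = 9.81 × 2.1141 × 10⁻³ / 76 = 2.7289 × 10⁻⁴ s⁻².
N = √(2.7289 × 10⁻⁴) = 0.016519 rad s⁻¹ → T = 2π/N = 380.36 s = 6.3393 min ≈ 6.34 min.

6.34 min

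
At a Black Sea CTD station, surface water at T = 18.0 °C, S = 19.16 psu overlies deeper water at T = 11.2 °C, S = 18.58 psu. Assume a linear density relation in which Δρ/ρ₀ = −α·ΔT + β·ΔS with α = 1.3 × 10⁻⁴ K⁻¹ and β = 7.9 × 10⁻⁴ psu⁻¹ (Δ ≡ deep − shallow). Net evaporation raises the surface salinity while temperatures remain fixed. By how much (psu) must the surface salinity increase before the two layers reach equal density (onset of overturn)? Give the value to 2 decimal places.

Neutral buoyancy requires −α(T_deep − T_surf) + β(S_deep − S_surf′) = 0.
S_surf′ = S_deep − (α/β)·ΔT = 18.58 − (1.3 × 10⁻⁴/7.9 × 10⁻⁴)·(-6.8) = 19.6990 psu.
Increase required: 19.6990 − 19.16 = 0.5390 psu.

0.54 psu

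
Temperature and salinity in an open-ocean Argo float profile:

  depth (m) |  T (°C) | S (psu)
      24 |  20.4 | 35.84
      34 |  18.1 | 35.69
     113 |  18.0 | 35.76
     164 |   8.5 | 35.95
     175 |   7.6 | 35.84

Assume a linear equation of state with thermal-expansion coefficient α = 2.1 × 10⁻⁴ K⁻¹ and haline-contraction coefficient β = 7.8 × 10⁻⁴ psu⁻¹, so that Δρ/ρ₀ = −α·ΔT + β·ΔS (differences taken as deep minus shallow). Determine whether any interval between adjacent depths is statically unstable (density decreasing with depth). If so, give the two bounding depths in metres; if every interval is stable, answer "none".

none

Evaluate Δρ/ρ₀ = −αΔT + βΔS across each adjacent pair:
  24–34 m: −αΔT+βΔS = −(2.1 × 10⁻⁴)(-2.3)+(7.8 × 10⁻⁴)(-0.15) = 3.7 × 10⁻⁴ → stable
  34–113 m: −αΔT+βΔS = −(2.1 × 10⁻⁴)(-0.1)+(7.8 × 10⁻⁴)(+0.07) = 7.6 × 10⁻⁵ → stable
  113–164 m: −αΔT+βΔS = −(2.1 × 10⁻⁴)(-9.5)+(7.8 × 10⁻⁴)(+0.19) = 2.1 × 10⁻³ → stable
  164–175 m: −αΔT+βΔS = −(2.1 × 10⁻⁴)(-0.9)+(7.8 × 10⁻⁴)(-0.11) = 1.0 × 10⁻⁴ → stable
Every interval has Δρ > 0: the column is stably stratified throughout.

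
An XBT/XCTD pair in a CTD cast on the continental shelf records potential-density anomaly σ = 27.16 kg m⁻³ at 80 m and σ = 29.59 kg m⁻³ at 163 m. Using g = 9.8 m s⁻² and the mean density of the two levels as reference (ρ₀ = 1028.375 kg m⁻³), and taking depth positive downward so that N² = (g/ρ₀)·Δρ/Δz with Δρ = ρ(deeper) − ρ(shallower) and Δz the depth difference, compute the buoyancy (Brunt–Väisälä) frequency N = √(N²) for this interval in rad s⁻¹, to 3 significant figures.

Δρ = 1029.59 − 1027.16 = 2.43 kg m⁻³ over Δz = 163 − 80 = 83 m.
N² = (9.8/1028.375) × (2.43/83) = 2.7900 × 10⁻⁴ s⁻².
N = √(2.7900 × 10⁻⁴) = 0.016703 rad s⁻¹ ≈ 0.0167 rad s⁻¹.
A positive N² confirms static stability across the interval.

0.0167 rad s⁻¹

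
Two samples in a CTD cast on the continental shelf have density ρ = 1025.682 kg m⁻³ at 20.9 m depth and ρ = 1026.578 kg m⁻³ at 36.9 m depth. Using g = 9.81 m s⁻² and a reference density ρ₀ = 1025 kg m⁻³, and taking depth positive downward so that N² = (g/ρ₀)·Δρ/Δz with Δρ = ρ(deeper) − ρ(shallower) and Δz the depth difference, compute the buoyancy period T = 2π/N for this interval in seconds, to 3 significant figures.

271 s

Δρ = 1026.578 − 1025.682 = 0.896 kg m⁻³ over Δz = 36.9 − 20.9 = 16 m.
N² = (9.81/1025) × (0.896/16) = 5.3596 × 10⁻⁴ s⁻².
N = √(5.3596 × 10⁻⁴) = 0.023151 rad s⁻¹, so T = 2π/N = 271.40 s ≈ 271 s.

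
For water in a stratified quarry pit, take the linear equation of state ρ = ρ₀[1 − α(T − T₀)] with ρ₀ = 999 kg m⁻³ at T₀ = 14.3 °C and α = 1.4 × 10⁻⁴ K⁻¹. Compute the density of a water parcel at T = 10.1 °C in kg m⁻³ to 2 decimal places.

999.59 kg m⁻³

T − T₀ = -4.2 K.
Bracket = 1 − α·(-4.2) = 1 + (5.88 × 10⁻⁴) = 1.0005880.
ρ = 999 × 1.0005880 = 999.59 kg m⁻³.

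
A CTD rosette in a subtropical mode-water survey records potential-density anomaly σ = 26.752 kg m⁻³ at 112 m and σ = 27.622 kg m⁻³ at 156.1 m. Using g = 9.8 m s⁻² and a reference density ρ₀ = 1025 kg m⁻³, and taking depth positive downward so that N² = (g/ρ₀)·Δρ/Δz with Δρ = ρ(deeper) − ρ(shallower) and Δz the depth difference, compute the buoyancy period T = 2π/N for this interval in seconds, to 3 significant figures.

Δρ = 1027.622 − 1026.752 = 0.870 kg m⁻³ over Δz = 156.1 − 112 = 44.1 m.
N² = (9.8/1025) × (0.870/44.1) = 1.8862 × 10⁻⁴ s⁻².
N = √(1.8862 × 10⁻⁴) = 0.013734 rad s⁻¹, so T = 2π/N = 457.49 s ≈ 457 s.

457 s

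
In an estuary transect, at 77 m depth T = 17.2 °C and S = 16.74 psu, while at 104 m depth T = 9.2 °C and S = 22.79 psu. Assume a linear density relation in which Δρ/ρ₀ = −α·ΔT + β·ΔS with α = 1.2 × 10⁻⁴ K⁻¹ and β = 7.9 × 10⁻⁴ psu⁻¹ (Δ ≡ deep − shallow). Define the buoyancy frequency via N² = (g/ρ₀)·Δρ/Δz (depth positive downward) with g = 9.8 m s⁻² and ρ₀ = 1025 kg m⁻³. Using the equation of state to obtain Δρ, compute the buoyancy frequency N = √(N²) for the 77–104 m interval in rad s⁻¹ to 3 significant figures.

0.0456 rad s⁻¹

ΔT = -8.0 K, ΔS = +6.05 psu (deep − shallow).
Δρ/ρ₀ = −αΔT + βΔS = 9.60 × 10⁻⁴ + 4.7795 × 10⁻³ = 5.7395 × 10⁻³, so Δρ ≈ 5.883 kg m⁻³.
N² = (g/ρ₀)·Δρ/Δz = g·(Δρ/ρ₀)/Δz = 9.8 × 5.7395 × 10⁻³ / 27 = 2.0832 × 10⁻³ s⁻².
N = √(2.0832 × 10⁻³) = 0.045642 rad s⁻¹ ≈ 0.0456 rad s⁻¹.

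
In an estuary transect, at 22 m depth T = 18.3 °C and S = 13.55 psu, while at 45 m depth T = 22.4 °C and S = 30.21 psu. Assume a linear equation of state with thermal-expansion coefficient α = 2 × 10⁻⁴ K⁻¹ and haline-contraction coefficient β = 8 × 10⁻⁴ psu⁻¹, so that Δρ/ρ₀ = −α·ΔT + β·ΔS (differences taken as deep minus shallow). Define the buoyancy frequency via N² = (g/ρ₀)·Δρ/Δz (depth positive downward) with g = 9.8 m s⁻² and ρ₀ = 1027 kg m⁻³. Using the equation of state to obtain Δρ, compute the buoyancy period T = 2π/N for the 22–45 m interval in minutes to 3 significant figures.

ΔT = +4.1 K, ΔS = +16.66 psu (deep − shallow).
Δρ/ρ₀ = −αΔT + βΔS = -8.20 × 10⁻⁴ + 0.013328 = 0.012508, so Δρ ≈ 12.85 kg m⁻³.
N² = (g/ρ₀)·Δρ/Δz = g·(Δρ/ρ₀)/Δz = 9.8 × 0.012508 / 23 = 5.3295 × 10⁻³ s⁻².
N = √(5.3295 × 10⁻³) = 0.073003 rad s⁻¹ → T = 2π/N = 86.067 s = 1.4344 min ≈ 1.43 min.

1.43 min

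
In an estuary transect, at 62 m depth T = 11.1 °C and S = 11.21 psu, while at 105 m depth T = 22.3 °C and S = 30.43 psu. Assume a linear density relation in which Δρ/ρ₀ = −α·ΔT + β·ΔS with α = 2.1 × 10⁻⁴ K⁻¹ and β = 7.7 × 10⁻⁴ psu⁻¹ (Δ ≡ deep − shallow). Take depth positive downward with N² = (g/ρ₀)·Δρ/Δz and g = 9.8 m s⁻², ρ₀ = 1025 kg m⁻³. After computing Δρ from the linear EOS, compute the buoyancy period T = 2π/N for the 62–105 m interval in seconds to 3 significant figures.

ΔT = +11.2 K, ΔS = +19.22 psu (deep − shallow).
Δρ/ρ₀ = −αΔT + βΔS = -2.352 × 10⁻³ + 0.0147994 = 0.0124474, so Δρ ≈ 12.76 kg m⁻³.
N² = (g/ρ₀)·Δρ/Δz = g·(Δρ/ρ₀)/Δz = 9.8 × 0.0124474 / 43 = 2.8368 × 10⁻³ s⁻².
N = √(2.8368 × 10⁻³) = 0.053262 rad s⁻¹ → T = 2π/N = 117.97 s ≈ 118 s.

118 s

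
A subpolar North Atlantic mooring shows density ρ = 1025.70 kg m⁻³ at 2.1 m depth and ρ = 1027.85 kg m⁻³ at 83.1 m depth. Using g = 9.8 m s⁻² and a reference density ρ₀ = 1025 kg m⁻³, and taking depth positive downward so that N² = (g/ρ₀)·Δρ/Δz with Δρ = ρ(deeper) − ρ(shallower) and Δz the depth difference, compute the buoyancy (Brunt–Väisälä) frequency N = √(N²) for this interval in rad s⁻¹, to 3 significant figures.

Δρ = 1027.85 − 1025.70 = 2.15 kg m⁻³ over Δz = 83.1 − 2.1 = 81 m.
N² = (9.8/1025) × (2.15/81) = 2.5378 × 10⁻⁴ s⁻².
N = √(2.5378 × 10⁻⁴) = 0.015930 rad s⁻¹ ≈ 0.0159 rad s⁻¹.

0.0159 rad s⁻¹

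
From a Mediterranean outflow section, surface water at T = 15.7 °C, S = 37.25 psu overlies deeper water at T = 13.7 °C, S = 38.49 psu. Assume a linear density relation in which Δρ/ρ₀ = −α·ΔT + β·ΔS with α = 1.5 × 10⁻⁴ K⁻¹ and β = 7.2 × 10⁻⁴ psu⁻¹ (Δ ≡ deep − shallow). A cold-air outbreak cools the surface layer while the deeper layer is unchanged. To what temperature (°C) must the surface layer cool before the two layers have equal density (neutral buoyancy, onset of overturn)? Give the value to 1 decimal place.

7.7 °C

Neutral buoyancy requires Δρ = 0, i.e. −α(T_deep − T_surf′) + β(S_deep − S_surf) = 0.
T_surf′ = T_deep − (β/α)·ΔS = 13.7 − (7.2 × 10⁻⁴/1.5 × 10⁻⁴)·(+1.24) = 7.748 °C.
Cooling required: 15.7 − (7.748) = 7.952 °C.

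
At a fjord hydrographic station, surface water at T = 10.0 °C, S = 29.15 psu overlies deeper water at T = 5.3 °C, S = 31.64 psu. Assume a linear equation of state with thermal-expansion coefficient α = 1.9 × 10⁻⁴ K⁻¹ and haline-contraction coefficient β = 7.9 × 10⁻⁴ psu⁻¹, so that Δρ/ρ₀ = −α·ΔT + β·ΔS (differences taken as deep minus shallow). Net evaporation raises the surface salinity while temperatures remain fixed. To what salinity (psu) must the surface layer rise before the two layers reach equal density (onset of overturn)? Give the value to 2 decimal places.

32.77 psu

Neutral buoyancy requires −α(T_deep − T_surf) + β(S_deep − S_surf′) = 0.
S_surf′ = S_deep − (α/β)·ΔT = 31.64 − (1.9 × 10⁻⁴/7.9 × 10⁻⁴)·(-4.7) = 32.7704 psu.
Increase required: 32.7704 − 29.15 = 3.6204 psu.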